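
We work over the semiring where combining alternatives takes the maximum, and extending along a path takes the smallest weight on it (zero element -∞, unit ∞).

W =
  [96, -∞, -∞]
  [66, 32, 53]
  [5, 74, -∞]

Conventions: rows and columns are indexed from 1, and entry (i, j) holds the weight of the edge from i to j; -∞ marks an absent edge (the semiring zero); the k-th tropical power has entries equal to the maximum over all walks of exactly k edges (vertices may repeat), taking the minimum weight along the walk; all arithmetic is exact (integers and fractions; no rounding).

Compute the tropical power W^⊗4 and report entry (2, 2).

W^⊗2:
  [96, -∞, -∞]
  [66, 53, 32]
  [66, 32, 53]
W^⊗3:
  [96, -∞, -∞]
  [66, 32, 53]
  [66, 53, 32]
W^⊗4:
  [96, -∞, -∞]
  [66, 53, 32]
  [66, 32, 53]
Key observation: the optimum is the walk 2->3->2->3->2, with weight 53 min 74 min 53 min 74 = 53.
Optimal value attained by: walk 2->3->2->3->2.
Answer: (W^⊗4)[2][2] = 53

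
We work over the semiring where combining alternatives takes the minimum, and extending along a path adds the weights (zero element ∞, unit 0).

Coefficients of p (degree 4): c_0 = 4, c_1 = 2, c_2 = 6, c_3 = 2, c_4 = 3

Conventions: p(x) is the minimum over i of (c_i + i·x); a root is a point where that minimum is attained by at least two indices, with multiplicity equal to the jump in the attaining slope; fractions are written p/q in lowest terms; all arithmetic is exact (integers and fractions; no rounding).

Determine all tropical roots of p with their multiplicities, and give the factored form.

hull edge (i=0, c=4) to (i=1, c=2): slope -2, span 1
hull edge (i=1, c=2) to (i=3, c=2): slope 0, span 2
hull edge (i=3, c=2) to (i=4, c=3): slope 1, span 1
Factored form: p(x) = 3 ⊗ (x ⊕ (-1)) ⊗ (x ⊕ 0) ⊗ (x ⊕ 0) ⊗ (x ⊕ 2)
Answer: roots = -1 (mult 1), 0 (mult 2), 2 (mult 1)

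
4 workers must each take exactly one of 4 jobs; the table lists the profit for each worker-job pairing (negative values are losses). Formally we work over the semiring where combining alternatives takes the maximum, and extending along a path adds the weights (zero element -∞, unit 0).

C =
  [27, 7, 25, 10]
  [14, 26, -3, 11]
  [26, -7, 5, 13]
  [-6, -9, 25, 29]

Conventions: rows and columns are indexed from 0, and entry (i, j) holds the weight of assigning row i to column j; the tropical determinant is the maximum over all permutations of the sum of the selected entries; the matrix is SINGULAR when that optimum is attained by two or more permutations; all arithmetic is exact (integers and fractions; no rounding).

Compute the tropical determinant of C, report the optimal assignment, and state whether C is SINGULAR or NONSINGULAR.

σ = (0, 1, 2, 3): 27 + 26 + 5 + 29 = 87
σ = (0, 1, 3, 2): 27 + 26 + 13 + 25 = 91
σ = (0, 2, 1, 3): 27 + (-3) + (-7) + 29 = 46
σ = (0, 2, 3, 1): 27 + (-3) + 13 + (-9) = 28
σ = (0, 3, 1, 2): 27 + 11 + (-7) + 25 = 56
σ = (0, 3, 2, 1): 27 + 11 + 5 + (-9) = 34
σ = (1, 0, 2, 3): 7 + 14 + 5 + 29 = 55
σ = (1, 0, 3, 2): 7 + 14 + 13 + 25 = 59
σ = (1, 2, 0, 3): 7 + (-3) + 26 + 29 = 59
σ = (1, 2, 3, 0): 7 + (-3) + 13 + (-6) = 11
σ = (1, 3, 0, 2): 7 + 11 + 26 + 25 = 69
σ = (1, 3, 2, 0): 7 + 11 + 5 + (-6) = 17
σ = (2, 0, 1, 3): 25 + 14 + (-7) + 29 = 61
σ = (2, 0, 3, 1): 25 + 14 + 13 + (-9) = 43
σ = (2, 1, 0, 3): 25 + 26 + 26 + 29 = 106
σ = (2, 1, 3, 0): 25 + 26 + 13 + (-6) = 58
σ = (2, 3, 0, 1): 25 + 11 + 26 + (-9) = 53
σ = (2, 3, 1, 0): 25 + 11 + (-7) + (-6) = 23
σ = (3, 0, 1, 2): 10 + 14 + (-7) + 25 = 42
σ = (3, 0, 2, 1): 10 + 14 + 5 + (-9) = 20
σ = (3, 1, 0, 2): 10 + 26 + 26 + 25 = 87
σ = (3, 1, 2, 0): 10 + 26 + 5 + (-6) = 35
σ = (3, 2, 0, 1): 10 + (-3) + 26 + (-9) = 24
σ = (3, 2, 1, 0): 10 + (-3) + (-7) + (-6) = -6
Optimal value attained by: σ = (2, 1, 0, 3).
Answer: det⊕(C) = 106; verdict: NONSINGULAR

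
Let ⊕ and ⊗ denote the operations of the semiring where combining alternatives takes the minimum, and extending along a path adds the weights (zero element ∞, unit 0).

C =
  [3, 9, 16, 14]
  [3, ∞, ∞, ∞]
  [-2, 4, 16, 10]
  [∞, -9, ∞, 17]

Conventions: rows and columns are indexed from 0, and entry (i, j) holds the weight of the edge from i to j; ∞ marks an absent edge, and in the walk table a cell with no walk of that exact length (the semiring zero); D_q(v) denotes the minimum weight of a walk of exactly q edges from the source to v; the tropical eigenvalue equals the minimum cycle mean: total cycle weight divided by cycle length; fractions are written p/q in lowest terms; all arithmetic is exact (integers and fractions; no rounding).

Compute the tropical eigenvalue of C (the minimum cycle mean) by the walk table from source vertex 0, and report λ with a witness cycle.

q=0: [0, ∞, ∞, ∞]
q=1: [3, 9, 16, 14]
q=2: [6, 5, 19, 17]
q=3: [8, 8, 22, 20]
q=4: [11, 11, 24, 22]
Optimal cycle mean attained by: cycle 0->3->1->0, total 14 + (-9) + 3, length 3.
Answer: λ = 8/3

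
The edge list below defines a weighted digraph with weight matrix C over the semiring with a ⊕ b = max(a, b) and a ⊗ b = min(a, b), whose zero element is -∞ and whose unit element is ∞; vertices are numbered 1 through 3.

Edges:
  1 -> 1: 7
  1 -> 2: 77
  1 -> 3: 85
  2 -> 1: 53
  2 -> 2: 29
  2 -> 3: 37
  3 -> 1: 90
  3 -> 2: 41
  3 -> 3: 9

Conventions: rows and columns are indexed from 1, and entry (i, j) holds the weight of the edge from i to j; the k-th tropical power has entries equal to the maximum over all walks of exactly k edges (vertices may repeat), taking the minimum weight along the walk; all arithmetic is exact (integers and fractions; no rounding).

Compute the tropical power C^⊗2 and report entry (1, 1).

C^⊗2:
  [85, 41, 37]
  [37, 53, 53]
  [41, 77, 85]
Key observation: the optimum is the walk 1->3->1, with weight 85 min 90 = 85.
Optimal value attained by: walk 1->3->1.
Answer: (C^⊗2)[1][1] = 85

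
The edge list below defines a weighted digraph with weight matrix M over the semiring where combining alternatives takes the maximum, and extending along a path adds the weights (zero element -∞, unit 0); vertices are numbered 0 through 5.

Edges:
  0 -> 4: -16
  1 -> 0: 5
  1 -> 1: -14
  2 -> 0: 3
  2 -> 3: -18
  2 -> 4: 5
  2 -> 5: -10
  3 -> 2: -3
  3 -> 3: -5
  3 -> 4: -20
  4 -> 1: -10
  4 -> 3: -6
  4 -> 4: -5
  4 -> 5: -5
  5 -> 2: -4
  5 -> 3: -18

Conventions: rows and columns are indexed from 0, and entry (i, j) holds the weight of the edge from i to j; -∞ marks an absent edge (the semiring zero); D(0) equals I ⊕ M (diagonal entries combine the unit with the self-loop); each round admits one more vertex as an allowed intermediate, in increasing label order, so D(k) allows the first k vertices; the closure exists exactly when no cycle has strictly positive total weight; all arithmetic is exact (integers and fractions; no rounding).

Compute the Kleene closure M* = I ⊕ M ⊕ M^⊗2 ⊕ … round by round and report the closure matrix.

D(0):
  [0, -∞, -∞, -∞, -16, -∞]
  [5, 0, -∞, -∞, -∞, -∞]
  [3, -∞, 0, -18, 5, -10]
  [-∞, -∞, -3, 0, -20, -∞]
  [-∞, -10, -∞, -6, 0, -5]
  [-∞, -∞, -4, -18, -∞, 0]
D(1):
  [0, -∞, -∞, -∞, -16, -∞]
  [5, 0, -∞, -∞, -11, -∞]
  [3, -∞, 0, -18, 5, -10]
  [-∞, -∞, -3, 0, -20, -∞]
  [-∞, -10, -∞, -6, 0, -5]
  [-∞, -∞, -4, -18, -∞, 0]
D(2):
  [0, -∞, -∞, -∞, -16, -∞]
  [5, 0, -∞, -∞, -11, -∞]
  [3, -∞, 0, -18, 5, -10]
  [-∞, -∞, -3, 0, -20, -∞]
  [-5, -10, -∞, -6, 0, -5]
  [-∞, -∞, -4, -18, -∞, 0]
D(3):
  [0, -∞, -∞, -∞, -16, -∞]
  [5, 0, -∞, -∞, -11, -∞]
  [3, -∞, 0, -18, 5, -10]
  [0, -∞, -3, 0, 2, -13]
  [-5, -10, -∞, -6, 0, -5]
  [-1, -∞, -4, -18, 1, 0]
D(4):
  [0, -∞, -∞, -∞, -16, -∞]
  [5, 0, -∞, -∞, -11, -∞]
  [3, -∞, 0, -18, 5, -10]
  [0, -∞, -3, 0, 2, -13]
  [-5, -10, -9, -6, 0, -5]
  [-1, -∞, -4, -18, 1, 0]
D(5):
  [0, -26, -25, -22, -16, -21]
  [5, 0, -20, -17, -11, -16]
  [3, -5, 0, -1, 5, 0]
  [0, -8, -3, 0, 2, -3]
  [-5, -10, -9, -6, 0, -5]
  [-1, -9, -4, -5, 1, 0]
D(6):
  [0, -26, -25, -22, -16, -21]
  [5, 0, -20, -17, -11, -16]
  [3, -5, 0, -1, 5, 0]
  [0, -8, -3, 0, 2, -3]
  [-5, -10, -9, -6, 0, -5]
  [-1, -9, -4, -5, 1, 0]
Answer: M* = [[0, -26, -25, -22, -16, -21], [5, 0, -20, -17, -11, -16], [3, -5, 0, -1, 5, 0], [0, -8, -3, 0, 2, -3], [-5, -10, -9, -6, 0, -5], [-1, -9, -4, -5, 1, 0]]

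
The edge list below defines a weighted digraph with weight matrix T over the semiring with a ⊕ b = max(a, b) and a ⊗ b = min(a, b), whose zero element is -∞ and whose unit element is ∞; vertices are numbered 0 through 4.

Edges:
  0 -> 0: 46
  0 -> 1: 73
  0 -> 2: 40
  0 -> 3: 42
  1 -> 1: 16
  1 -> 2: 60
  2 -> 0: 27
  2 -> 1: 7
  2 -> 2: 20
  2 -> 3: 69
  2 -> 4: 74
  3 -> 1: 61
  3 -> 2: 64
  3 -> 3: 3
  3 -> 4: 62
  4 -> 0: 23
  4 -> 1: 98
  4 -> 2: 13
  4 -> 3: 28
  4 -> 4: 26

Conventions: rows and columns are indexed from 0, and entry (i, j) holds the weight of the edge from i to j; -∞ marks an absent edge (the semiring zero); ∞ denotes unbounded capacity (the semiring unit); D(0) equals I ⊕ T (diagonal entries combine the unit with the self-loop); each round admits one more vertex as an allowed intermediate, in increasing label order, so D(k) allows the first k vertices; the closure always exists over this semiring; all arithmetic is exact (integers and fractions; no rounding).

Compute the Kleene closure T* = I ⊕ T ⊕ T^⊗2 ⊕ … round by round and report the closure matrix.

D(0):
  [∞, 73, 40, 42, -∞]
  [-∞, ∞, 60, -∞, -∞]
  [27, 7, ∞, 69, 74]
  [-∞, 61, 64, ∞, 62]
  [23, 98, 13, 28, ∞]
D(1):
  [∞, 73, 40, 42, -∞]
  [-∞, ∞, 60, -∞, -∞]
  [27, 27, ∞, 69, 74]
  [-∞, 61, 64, ∞, 62]
  [23, 98, 23, 28, ∞]
D(2):
  [∞, 73, 60, 42, -∞]
  [-∞, ∞, 60, -∞, -∞]
  [27, 27, ∞, 69, 74]
  [-∞, 61, 64, ∞, 62]
  [23, 98, 60, 28, ∞]
D(3):
  [∞, 73, 60, 60, 60]
  [27, ∞, 60, 60, 60]
  [27, 27, ∞, 69, 74]
  [27, 61, 64, ∞, 64]
  [27, 98, 60, 60, ∞]
D(4):
  [∞, 73, 60, 60, 60]
  [27, ∞, 60, 60, 60]
  [27, 61, ∞, 69, 74]
  [27, 61, 64, ∞, 64]
  [27, 98, 60, 60, ∞]
D(5):
  [∞, 73, 60, 60, 60]
  [27, ∞, 60, 60, 60]
  [27, 74, ∞, 69, 74]
  [27, 64, 64, ∞, 64]
  [27, 98, 60, 60, ∞]
Answer: T* = [[∞, 73, 60, 60, 60], [27, ∞, 60, 60, 60], [27, 74, ∞, 69, 74], [27, 64, 64, ∞, 64], [27, 98, 60, 60, ∞]]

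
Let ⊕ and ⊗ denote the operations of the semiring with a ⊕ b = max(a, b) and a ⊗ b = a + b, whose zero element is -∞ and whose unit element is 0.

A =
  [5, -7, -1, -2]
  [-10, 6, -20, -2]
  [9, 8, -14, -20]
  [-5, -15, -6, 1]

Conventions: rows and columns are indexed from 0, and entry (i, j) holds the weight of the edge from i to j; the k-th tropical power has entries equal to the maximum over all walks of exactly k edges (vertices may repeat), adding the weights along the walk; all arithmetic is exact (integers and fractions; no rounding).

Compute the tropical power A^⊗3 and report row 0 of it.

A^⊗2:
  [10, 7, 4, 3]
  [-4, 12, -8, 4]
  [14, 14, 8, 7]
  [3, 2, -5, 2]
A^⊗3:
  [15, 13, 9, 8]
  [2, 18, -2, 10]
  [19, 20, 13, 12]
  [8, 8, 2, 3]
Answer: row 0 of A^⊗3 = [15, 13, 9, 8]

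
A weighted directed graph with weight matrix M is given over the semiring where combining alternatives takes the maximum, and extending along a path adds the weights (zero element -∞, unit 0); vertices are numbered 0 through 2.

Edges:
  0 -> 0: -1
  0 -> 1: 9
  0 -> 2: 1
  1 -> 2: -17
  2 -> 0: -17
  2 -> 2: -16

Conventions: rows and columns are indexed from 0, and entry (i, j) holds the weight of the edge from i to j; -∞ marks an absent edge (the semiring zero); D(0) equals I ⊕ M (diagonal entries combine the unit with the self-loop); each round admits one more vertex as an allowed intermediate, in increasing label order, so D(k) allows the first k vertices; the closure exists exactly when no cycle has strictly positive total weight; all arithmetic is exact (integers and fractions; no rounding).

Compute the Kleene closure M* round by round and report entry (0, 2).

D(0):
  [0, 9, 1]
  [-∞, 0, -17]
  [-17, -∞, 0]
D(1):
  [0, 9, 1]
  [-∞, 0, -17]
  [-17, -8, 0]
D(2):
  [0, 9, 1]
  [-∞, 0, -17]
  [-17, -8, 0]
D(3):
  [0, 9, 1]
  [-34, 0, -17]
  [-17, -8, 0]
Answer: M*[0][2] = 1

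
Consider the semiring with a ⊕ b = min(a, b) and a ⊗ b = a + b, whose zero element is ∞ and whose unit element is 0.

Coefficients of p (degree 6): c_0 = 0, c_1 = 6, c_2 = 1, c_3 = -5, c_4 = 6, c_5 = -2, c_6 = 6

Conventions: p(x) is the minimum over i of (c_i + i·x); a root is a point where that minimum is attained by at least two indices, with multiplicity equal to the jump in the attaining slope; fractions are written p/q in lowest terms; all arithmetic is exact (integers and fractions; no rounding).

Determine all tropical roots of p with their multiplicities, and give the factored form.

hull edge (i=0, c=0) to (i=3, c=-5): slope -5/3, span 3
hull edge (i=3, c=-5) to (i=5, c=-2): slope 3/2, span 2
hull edge (i=5, c=-2) to (i=6, c=6): slope 8, span 1
Factored form: p(x) = 6 ⊗ (x ⊕ (-8)) ⊗ (x ⊕ (-3/2)) ⊗ (x ⊕ (-3/2)) ⊗ (x ⊕ 5/3) ⊗ (x ⊕ 5/3) ⊗ (x ⊕ 5/3)
Answer: roots = -8 (mult 1), -3/2 (mult 2), 5/3 (mult 3)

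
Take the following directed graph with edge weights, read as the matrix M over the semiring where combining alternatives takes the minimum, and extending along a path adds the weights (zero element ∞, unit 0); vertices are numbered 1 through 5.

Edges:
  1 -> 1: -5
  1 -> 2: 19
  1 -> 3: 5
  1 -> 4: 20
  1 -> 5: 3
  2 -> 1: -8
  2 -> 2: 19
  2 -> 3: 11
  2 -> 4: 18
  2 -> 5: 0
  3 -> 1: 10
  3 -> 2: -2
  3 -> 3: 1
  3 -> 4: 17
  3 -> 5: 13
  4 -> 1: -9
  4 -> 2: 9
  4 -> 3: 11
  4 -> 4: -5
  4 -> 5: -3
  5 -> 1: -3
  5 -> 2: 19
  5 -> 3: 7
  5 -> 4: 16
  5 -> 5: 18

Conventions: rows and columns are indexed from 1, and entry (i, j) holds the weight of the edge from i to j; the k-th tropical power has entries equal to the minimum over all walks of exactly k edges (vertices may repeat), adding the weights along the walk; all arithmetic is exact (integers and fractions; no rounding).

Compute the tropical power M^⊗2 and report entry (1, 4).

M^⊗2:
  [-10, 3, 0, 15, -2]
  [-13, 9, -3, 12, -5]
  [-10, -1, 2, 12, -2]
  [-14, 4, -4, -10, -8]
  [-8, 5, 2, 11, 0]
Key observation: the optimum is the walk 1->1->4, with weight (-5) + 20 = 15.
Optimal value attained by: walk 1->1->4.
Answer: (M^⊗2)[1][4] = 15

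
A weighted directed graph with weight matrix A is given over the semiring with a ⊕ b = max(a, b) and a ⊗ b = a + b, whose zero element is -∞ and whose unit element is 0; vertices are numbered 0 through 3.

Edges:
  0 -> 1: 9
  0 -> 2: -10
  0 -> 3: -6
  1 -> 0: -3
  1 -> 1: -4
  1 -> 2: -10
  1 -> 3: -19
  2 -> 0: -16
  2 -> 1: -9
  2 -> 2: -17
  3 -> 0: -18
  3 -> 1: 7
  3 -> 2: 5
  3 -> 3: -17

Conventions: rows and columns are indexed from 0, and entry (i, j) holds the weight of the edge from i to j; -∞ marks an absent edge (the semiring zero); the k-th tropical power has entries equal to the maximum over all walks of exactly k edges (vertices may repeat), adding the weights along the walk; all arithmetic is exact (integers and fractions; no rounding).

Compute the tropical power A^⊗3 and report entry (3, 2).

A^⊗2:
  [6, 5, -1, -10]
  [-7, 6, -13, -9]
  [-12, -7, -19, -22]
  [4, 3, -3, -12]
A^⊗3:
  [2, 15, -4, 0]
  [3, 2, -4, -13]
  [-10, -3, -17, -18]
  [0, 13, -6, -2]
Key observation: the optimum is the walk 3->1->0->2, with weight 7 + (-3) + (-10) = -6.
Optimal value attained by: walk 3->1->0->2.
Answer: (A^⊗3)[3][2] = -6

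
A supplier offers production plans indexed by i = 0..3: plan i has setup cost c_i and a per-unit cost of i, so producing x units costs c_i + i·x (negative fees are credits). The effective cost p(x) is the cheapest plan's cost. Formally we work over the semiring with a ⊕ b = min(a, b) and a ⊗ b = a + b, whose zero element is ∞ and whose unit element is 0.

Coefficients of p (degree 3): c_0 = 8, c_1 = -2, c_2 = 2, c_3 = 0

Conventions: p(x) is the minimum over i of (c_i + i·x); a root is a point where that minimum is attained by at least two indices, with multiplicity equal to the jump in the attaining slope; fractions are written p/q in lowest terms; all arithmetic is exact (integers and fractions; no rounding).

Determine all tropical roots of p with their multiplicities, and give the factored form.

hull edge (i=0, c=8) to (i=1, c=-2): slope -10, span 1
hull edge (i=1, c=-2) to (i=3, c=0): slope 1, span 2
Factored form: p(x) = 0 ⊗ (x ⊕ (-1)) ⊗ (x ⊕ (-1)) ⊗ (x ⊕ 10)
Answer: roots = -1 (mult 2), 10 (mult 1)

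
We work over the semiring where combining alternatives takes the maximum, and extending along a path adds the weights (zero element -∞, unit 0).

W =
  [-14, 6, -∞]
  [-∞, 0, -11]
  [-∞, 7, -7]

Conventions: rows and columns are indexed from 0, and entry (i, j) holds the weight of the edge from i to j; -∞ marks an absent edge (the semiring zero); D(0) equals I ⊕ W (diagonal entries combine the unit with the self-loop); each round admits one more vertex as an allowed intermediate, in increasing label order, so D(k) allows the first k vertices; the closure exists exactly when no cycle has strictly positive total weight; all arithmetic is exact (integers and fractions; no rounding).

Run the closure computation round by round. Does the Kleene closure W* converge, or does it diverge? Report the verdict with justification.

D(0):
  [0, 6, -∞]
  [-∞, 0, -11]
  [-∞, 7, 0]
D(1):
  [0, 6, -∞]
  [-∞, 0, -11]
  [-∞, 7, 0]
D(2):
  [0, 6, -5]
  [-∞, 0, -11]
  [-∞, 7, 0]
D(3):
  [0, 6, -5]
  [-∞, 0, -11]
  [-∞, 7, 0]
Key observation: every diagonal entry stays at the unit through all rounds, so no improving cycle exists.
Answer: CONVERGES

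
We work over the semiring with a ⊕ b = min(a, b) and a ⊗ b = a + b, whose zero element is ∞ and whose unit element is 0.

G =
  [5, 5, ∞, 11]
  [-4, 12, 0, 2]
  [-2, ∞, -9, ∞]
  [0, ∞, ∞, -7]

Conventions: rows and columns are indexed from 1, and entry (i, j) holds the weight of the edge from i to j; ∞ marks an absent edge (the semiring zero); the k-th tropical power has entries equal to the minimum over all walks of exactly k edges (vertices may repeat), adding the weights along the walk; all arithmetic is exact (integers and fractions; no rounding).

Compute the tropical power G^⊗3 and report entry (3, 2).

G^⊗2:
  [1, 10, 5, 4]
  [-2, 1, -9, -5]
  [-11, 3, -18, 9]
  [-7, 5, ∞, -14]
G^⊗3:
  [3, 6, -4, -3]
  [-11, 3, -18, -12]
  [-20, -6, -27, 0]
  [-14, -2, 5, -21]
Key observation: the optimum is the walk 3->3->1->2, with weight (-9) + (-2) + 5 = -6.
Optimal value attained by: walk 3->3->1->2.
Answer: (G^⊗3)[3][2] = -6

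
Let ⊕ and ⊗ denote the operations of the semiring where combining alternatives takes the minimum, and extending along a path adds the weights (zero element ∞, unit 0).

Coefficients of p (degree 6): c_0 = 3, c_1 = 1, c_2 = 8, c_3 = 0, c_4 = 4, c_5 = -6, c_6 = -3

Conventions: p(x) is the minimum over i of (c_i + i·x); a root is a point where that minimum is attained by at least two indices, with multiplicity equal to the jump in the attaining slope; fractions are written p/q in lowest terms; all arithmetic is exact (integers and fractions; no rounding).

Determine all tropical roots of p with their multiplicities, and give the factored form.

hull edge (i=0, c=3) to (i=1, c=1): slope -2, span 1
hull edge (i=1, c=1) to (i=5, c=-6): slope -7/4, span 4
hull edge (i=5, c=-6) to (i=6, c=-3): slope 3, span 1
Factored form: p(x) = -3 ⊗ (x ⊕ (-3)) ⊗ (x ⊕ 7/4) ⊗ (x ⊕ 7/4) ⊗ (x ⊕ 7/4) ⊗ (x ⊕ 7/4) ⊗ (x ⊕ 2)
Answer: roots = -3 (mult 1), 7/4 (mult 4), 2 (mult 1)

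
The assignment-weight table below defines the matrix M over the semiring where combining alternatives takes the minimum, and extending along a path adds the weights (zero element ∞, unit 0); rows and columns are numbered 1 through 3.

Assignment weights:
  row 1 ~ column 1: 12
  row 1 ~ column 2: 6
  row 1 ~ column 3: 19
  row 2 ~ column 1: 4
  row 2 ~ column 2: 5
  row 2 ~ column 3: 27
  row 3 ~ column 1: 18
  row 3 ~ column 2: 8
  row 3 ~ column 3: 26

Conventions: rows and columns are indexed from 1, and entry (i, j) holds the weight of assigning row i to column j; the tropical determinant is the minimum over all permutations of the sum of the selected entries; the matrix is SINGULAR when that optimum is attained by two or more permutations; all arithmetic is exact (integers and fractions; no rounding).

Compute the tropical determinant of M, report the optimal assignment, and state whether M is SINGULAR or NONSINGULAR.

σ = (1, 2, 3): 12 + 5 + 26 = 43
σ = (1, 3, 2): 12 + 27 + 8 = 47
σ = (2, 1, 3): 6 + 4 + 26 = 36
σ = (2, 3, 1): 6 + 27 + 18 = 51
σ = (3, 1, 2): 19 + 4 + 8 = 31
σ = (3, 2, 1): 19 + 5 + 18 = 42
Optimal value attained by: σ = (3, 1, 2).
Answer: det⊕(M) = 31; verdict: NONSINGULAR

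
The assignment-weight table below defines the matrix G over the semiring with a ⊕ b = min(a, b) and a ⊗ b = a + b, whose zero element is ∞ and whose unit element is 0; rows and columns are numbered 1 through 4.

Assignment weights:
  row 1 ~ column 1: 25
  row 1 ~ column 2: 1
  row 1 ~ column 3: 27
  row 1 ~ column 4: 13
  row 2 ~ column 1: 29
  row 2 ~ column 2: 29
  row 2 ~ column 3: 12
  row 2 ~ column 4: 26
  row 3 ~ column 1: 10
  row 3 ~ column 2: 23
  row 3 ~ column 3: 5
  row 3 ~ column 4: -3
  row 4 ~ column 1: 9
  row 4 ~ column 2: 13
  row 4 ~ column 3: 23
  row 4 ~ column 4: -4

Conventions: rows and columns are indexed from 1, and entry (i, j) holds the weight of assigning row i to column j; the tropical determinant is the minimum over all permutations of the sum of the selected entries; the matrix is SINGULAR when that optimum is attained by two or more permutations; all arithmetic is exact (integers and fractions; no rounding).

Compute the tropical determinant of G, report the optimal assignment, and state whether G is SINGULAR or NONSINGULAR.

σ = (1, 2, 3, 4): 25 + 29 + 5 + (-4) = 55
σ = (1, 2, 4, 3): 25 + 29 + (-3) + 23 = 74
σ = (1, 3, 2, 4): 25 + 12 + 23 + (-4) = 56
σ = (1, 3, 4, 2): 25 + 12 + (-3) + 13 = 47
σ = (1, 4, 2, 3): 25 + 26 + 23 + 23 = 97
σ = (1, 4, 3, 2): 25 + 26 + 5 + 13 = 69
σ = (2, 1, 3, 4): 1 + 29 + 5 + (-4) = 31
σ = (2, 1, 4, 3): 1 + 29 + (-3) + 23 = 50
σ = (2, 3, 1, 4): 1 + 12 + 10 + (-4) = 19
σ = (2, 3, 4, 1): 1 + 12 + (-3) + 9 = 19
σ = (2, 4, 1, 3): 1 + 26 + 10 + 23 = 60
σ = (2, 4, 3, 1): 1 + 26 + 5 + 9 = 41
σ = (3, 1, 2, 4): 27 + 29 + 23 + (-4) = 75
σ = (3, 1, 4, 2): 27 + 29 + (-3) + 13 = 66
σ = (3, 2, 1, 4): 27 + 29 + 10 + (-4) = 62
σ = (3, 2, 4, 1): 27 + 29 + (-3) + 9 = 62
σ = (3, 4, 1, 2): 27 + 26 + 10 + 13 = 76
σ = (3, 4, 2, 1): 27 + 26 + 23 + 9 = 85
σ = (4, 1, 2, 3): 13 + 29 + 23 + 23 = 88
σ = (4, 1, 3, 2): 13 + 29 + 5 + 13 = 60
σ = (4, 2, 1, 3): 13 + 29 + 10 + 23 = 75
σ = (4, 2, 3, 1): 13 + 29 + 5 + 9 = 56
σ = (4, 3, 1, 2): 13 + 12 + 10 + 13 = 48
σ = (4, 3, 2, 1): 13 + 12 + 23 + 9 = 57
Optimal value attained by: σ = (2, 3, 1, 4).
Answer: det⊕(G) = 19; verdict: SINGULAR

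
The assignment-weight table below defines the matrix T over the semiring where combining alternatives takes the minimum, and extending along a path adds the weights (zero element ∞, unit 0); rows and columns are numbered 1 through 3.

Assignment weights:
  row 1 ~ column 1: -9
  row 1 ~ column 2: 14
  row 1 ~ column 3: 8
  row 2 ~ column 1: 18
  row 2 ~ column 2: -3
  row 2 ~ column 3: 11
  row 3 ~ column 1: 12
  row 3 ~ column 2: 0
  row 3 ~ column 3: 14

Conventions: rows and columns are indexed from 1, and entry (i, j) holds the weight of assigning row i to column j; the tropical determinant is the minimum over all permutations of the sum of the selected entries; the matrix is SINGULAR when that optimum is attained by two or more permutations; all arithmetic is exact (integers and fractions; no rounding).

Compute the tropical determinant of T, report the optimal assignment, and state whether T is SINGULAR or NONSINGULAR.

σ = (1, 2, 3): (-9) + (-3) + 14 = 2
σ = (1, 3, 2): (-9) + 11 + 0 = 2
σ = (2, 1, 3): 14 + 18 + 14 = 46
σ = (2, 3, 1): 14 + 11 + 12 = 37
σ = (3, 1, 2): 8 + 18 + 0 = 26
σ = (3, 2, 1): 8 + (-3) + 12 = 17
Optimal value attained by: σ = (1, 2, 3).
Answer: det⊕(T) = 2; verdict: SINGULAR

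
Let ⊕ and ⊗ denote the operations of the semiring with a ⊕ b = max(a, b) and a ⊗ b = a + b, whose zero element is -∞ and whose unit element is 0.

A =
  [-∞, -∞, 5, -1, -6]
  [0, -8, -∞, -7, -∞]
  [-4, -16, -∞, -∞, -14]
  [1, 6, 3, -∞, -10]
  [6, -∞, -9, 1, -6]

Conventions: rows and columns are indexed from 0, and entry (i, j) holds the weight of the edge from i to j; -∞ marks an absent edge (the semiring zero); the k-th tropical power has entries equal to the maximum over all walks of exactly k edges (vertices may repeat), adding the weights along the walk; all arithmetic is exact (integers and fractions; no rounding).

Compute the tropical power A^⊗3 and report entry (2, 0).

A^⊗2:
  [1, 5, 2, -5, -9]
  [-6, -1, 5, -1, -6]
  [-8, -24, 1, -5, -10]
  [6, -2, 6, 0, -5]
  [2, 7, 11, 5, 0]
A^⊗3:
  [5, 1, 6, 0, -5]
  [1, 5, 2, -5, -9]
  [-3, 1, -2, -9, -13]
  [2, 6, 11, 5, 0]
  [7, 11, 8, 1, -3]
Key observation: the optimum is the walk 2->0->2->0, with weight (-4) + 5 + (-4) = -3.
Optimal value attained by: walk 2->0->2->0.
Answer: (A^⊗3)[2][0] = -3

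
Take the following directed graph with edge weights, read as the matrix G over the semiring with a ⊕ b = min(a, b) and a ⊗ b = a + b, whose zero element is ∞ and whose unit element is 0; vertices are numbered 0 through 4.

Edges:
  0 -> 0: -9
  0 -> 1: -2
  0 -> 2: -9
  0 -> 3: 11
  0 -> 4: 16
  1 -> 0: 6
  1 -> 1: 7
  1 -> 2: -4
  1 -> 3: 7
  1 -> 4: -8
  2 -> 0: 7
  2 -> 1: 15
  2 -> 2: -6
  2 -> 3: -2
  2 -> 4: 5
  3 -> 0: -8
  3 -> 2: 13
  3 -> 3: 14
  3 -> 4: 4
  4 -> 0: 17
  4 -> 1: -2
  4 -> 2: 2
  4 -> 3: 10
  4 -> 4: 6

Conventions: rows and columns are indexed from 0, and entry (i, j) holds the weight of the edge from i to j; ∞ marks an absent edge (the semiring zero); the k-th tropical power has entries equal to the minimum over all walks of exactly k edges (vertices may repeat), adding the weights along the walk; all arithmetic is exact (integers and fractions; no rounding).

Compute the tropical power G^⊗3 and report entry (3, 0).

G^⊗2:
  [-18, -11, -18, -11, -10]
  [-3, -10, -10, -6, -2]
  [-10, 3, -12, -8, -1]
  [-17, -10, -17, 3, 8]
  [2, 4, -6, 0, -10]
G^⊗3:
  [-27, -20, -27, -20, -19]
  [-14, -5, -16, -12, -18]
  [-19, -12, -19, -14, -7]
  [-26, -19, -26, -19, -18]
  [-8, -12, -12, -8, -4]
Key observation: the optimum is the walk 3->0->0->0, with weight (-8) + (-9) + (-9) = -26.
Optimal value attained by: walk 3->0->0->0.
Answer: (G^⊗3)[3][0] = -26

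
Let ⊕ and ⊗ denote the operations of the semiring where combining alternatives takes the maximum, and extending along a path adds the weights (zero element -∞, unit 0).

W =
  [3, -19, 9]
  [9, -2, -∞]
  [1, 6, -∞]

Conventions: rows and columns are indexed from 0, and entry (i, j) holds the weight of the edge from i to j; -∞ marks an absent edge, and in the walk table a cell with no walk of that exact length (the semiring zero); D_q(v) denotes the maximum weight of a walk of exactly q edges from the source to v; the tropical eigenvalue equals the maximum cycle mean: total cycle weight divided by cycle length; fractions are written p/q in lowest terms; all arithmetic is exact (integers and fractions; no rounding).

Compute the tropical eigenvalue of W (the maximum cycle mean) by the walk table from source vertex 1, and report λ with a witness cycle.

q=0: [-∞, 0, -∞]
q=1: [9, -2, -∞]
q=2: [12, -4, 18]
q=3: [19, 24, 21]
Optimal cycle mean attained by: cycle 0->2->1->0, total 9 + 6 + 9, length 3.
Answer: λ = 8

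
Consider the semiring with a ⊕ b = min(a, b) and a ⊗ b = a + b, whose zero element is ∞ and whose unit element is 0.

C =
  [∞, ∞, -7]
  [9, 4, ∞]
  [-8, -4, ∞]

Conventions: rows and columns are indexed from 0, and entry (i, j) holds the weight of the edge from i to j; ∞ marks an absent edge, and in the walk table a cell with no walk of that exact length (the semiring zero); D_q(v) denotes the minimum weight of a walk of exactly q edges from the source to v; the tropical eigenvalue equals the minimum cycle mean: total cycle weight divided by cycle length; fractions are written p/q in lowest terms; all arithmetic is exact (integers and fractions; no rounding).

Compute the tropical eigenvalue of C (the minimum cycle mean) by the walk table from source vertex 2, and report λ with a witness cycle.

q=0: [∞, ∞, 0]
q=1: [-8, -4, ∞]
q=2: [5, 0, -15]
q=3: [-23, -19, -2]
Optimal cycle mean attained by: cycle 0->2->0, total (-7) + (-8), length 2.
Answer: λ = -15/2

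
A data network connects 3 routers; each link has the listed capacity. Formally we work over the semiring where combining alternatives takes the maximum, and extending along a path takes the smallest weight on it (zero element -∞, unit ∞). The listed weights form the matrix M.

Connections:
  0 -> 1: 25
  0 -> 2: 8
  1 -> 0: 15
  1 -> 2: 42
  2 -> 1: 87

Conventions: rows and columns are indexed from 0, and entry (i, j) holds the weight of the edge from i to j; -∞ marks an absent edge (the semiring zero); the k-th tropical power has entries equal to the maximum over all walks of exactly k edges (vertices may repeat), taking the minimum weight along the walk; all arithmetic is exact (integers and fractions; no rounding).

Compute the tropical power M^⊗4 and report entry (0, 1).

M^⊗2:
  [15, 8, 25]
  [-∞, 42, 8]
  [15, -∞, 42]
M^⊗3:
  [8, 25, 8]
  [15, 8, 42]
  [-∞, 42, 8]
M^⊗4:
  [15, 8, 25]
  [8, 42, 8]
  [15, 8, 42]
Key observation: the optimum is the walk 0->1->0->2->1, with weight 25 min 15 min 8 min 87 = 8.
Optimal value attained by: walk 0->1->0->2->1.
Answer: (M^⊗4)[0][1] = 8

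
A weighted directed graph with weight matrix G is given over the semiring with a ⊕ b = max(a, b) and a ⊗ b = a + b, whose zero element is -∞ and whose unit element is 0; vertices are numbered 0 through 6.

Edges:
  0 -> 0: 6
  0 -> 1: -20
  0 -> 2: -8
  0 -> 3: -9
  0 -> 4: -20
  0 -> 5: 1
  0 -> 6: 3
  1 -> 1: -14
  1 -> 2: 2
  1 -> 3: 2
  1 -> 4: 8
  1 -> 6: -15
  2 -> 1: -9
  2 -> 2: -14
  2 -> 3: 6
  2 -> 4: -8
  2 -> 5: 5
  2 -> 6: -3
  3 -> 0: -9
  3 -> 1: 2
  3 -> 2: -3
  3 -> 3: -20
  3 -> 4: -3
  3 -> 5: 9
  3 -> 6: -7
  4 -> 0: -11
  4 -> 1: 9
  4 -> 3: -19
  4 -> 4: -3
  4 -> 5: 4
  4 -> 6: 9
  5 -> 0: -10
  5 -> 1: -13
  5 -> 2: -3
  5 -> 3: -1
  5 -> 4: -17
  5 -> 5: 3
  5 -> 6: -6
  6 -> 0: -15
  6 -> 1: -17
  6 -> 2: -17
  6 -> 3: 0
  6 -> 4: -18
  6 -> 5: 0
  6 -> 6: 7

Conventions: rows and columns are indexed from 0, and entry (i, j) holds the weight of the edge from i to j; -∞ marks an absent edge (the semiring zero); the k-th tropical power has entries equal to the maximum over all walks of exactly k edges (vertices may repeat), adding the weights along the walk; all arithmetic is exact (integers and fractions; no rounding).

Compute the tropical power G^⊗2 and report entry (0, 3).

G^⊗2:
  [12, -7, -2, 3, -12, 7, 10]
  [-3, 17, -1, 8, 5, 12, 17]
  [-3, 8, 3, 4, 3, 15, 4]
  [-1, 6, 6, 8, 10, 12, 6]
  [-5, 6, 11, 11, 17, 9, 16]
  [-4, 1, 0, 3, -4, 8, 1]
  [-8, 2, -3, 7, -3, 9, 14]
Key observation: the optimum is the walk 0->6->3, with weight 3 + 0 = 3.
Optimal value attained by: walk 0->6->3.
Answer: (G^⊗2)[0][3] = 3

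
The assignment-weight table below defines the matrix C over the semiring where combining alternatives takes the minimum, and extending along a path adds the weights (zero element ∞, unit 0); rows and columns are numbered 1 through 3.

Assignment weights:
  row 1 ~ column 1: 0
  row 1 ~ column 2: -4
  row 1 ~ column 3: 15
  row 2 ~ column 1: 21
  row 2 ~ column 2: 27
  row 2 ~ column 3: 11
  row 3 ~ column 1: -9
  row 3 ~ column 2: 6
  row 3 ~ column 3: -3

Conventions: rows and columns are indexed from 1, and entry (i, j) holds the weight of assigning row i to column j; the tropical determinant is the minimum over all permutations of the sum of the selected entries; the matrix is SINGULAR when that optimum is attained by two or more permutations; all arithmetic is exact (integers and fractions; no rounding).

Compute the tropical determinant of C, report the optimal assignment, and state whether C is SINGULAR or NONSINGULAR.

σ = (1, 2, 3): 0 + 27 + (-3) = 24
σ = (1, 3, 2): 0 + 11 + 6 = 17
σ = (2, 1, 3): (-4) + 21 + (-3) = 14
σ = (2, 3, 1): (-4) + 11 + (-9) = -2
σ = (3, 1, 2): 15 + 21 + 6 = 42
σ = (3, 2, 1): 15 + 27 + (-9) = 33
Optimal value attained by: σ = (2, 3, 1).
Answer: det⊕(C) = -2; verdict: NONSINGULAR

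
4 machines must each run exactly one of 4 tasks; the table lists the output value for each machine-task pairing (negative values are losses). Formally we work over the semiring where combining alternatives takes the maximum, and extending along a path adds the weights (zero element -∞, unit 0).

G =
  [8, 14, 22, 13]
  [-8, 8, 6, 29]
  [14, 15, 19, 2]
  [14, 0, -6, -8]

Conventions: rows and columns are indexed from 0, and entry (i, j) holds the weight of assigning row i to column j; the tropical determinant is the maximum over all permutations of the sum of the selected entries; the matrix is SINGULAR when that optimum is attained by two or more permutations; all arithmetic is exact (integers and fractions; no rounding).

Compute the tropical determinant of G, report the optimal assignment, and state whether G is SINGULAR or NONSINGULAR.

σ = (0, 1, 2, 3): 8 + 8 + 19 + (-8) = 27
σ = (0, 1, 3, 2): 8 + 8 + 2 + (-6) = 12
σ = (0, 2, 1, 3): 8 + 6 + 15 + (-8) = 21
σ = (0, 2, 3, 1): 8 + 6 + 2 + 0 = 16
σ = (0, 3, 1, 2): 8 + 29 + 15 + (-6) = 46
σ = (0, 3, 2, 1): 8 + 29 + 19 + 0 = 56
σ = (1, 0, 2, 3): 14 + (-8) + 19 + (-8) = 17
σ = (1, 0, 3, 2): 14 + (-8) + 2 + (-6) = 2
σ = (1, 2, 0, 3): 14 + 6 + 14 + (-8) = 26
σ = (1, 2, 3, 0): 14 + 6 + 2 + 14 = 36
σ = (1, 3, 0, 2): 14 + 29 + 14 + (-6) = 51
σ = (1, 3, 2, 0): 14 + 29 + 19 + 14 = 76
σ = (2, 0, 1, 3): 22 + (-8) + 15 + (-8) = 21
σ = (2, 0, 3, 1): 22 + (-8) + 2 + 0 = 16
σ = (2, 1, 0, 3): 22 + 8 + 14 + (-8) = 36
σ = (2, 1, 3, 0): 22 + 8 + 2 + 14 = 46
σ = (2, 3, 0, 1): 22 + 29 + 14 + 0 = 65
σ = (2, 3, 1, 0): 22 + 29 + 15 + 14 = 80
σ = (3, 0, 1, 2): 13 + (-8) + 15 + (-6) = 14
σ = (3, 0, 2, 1): 13 + (-8) + 19 + 0 = 24
σ = (3, 1, 0, 2): 13 + 8 + 14 + (-6) = 29
σ = (3, 1, 2, 0): 13 + 8 + 19 + 14 = 54
σ = (3, 2, 0, 1): 13 + 6 + 14 + 0 = 33
σ = (3, 2, 1, 0): 13 + 6 + 15 + 14 = 48
Optimal value attained by: σ = (2, 3, 1, 0).
Answer: det⊕(G) = 80; verdict: NONSINGULAR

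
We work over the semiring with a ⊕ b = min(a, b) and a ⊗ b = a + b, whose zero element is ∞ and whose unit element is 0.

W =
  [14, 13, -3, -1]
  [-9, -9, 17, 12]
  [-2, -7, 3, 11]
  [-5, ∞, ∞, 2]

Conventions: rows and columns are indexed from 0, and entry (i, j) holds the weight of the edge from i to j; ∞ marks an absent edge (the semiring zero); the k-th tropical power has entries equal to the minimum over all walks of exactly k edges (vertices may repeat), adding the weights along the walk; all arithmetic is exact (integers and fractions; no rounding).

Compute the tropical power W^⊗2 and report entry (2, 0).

W^⊗2:
  [-6, -10, 0, 1]
  [-18, -18, -12, -10]
  [-16, -16, -5, -3]
  [-3, 8, -8, -6]
Key observation: the optimum is the walk 2->1->0, with weight (-7) + (-9) = -16.
Optimal value attained by: walk 2->1->0.
Answer: (W^⊗2)[2][0] = -16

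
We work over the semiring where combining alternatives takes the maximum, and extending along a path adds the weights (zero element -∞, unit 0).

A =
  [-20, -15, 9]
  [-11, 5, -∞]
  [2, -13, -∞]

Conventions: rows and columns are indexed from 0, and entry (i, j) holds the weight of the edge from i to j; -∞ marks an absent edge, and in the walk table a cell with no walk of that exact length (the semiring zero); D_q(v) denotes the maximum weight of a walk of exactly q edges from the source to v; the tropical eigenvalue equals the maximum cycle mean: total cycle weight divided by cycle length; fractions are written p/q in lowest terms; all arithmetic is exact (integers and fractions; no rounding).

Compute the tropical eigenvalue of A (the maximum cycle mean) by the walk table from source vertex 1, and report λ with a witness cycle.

q=0: [-∞, 0, -∞]
q=1: [-11, 5, -∞]
q=2: [-6, 10, -2]
q=3: [0, 15, 3]
Optimal cycle mean attained by: cycle 0->2->0, total 9 + 2, length 2.
Answer: λ = 11/2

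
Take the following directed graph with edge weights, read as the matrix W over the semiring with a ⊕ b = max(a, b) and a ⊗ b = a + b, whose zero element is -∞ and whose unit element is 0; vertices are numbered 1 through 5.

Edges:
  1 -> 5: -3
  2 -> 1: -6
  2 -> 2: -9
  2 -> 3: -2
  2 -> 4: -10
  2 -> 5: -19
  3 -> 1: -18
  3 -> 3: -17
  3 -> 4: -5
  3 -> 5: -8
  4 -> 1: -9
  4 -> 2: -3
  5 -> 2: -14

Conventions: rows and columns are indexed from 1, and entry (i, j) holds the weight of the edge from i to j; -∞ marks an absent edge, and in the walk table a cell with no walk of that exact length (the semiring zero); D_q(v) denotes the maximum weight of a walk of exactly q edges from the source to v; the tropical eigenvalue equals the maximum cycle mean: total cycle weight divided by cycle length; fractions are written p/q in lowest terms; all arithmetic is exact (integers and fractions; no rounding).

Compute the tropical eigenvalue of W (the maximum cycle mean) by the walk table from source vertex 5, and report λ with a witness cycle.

q=0: [-∞, -∞, -∞, -∞, 0]
q=1: [-∞, -14, -∞, -∞, -∞]
q=2: [-20, -23, -16, -24, -33]
q=3: [-29, -27, -25, -21, -23]
q=4: [-30, -24, -29, -30, -32]
q=5: [-30, -33, -26, -34, -33]
Optimal cycle mean attained by: cycle 2->3->4->2, total (-2) + (-5) + (-3), length 3.
Answer: λ = -10/3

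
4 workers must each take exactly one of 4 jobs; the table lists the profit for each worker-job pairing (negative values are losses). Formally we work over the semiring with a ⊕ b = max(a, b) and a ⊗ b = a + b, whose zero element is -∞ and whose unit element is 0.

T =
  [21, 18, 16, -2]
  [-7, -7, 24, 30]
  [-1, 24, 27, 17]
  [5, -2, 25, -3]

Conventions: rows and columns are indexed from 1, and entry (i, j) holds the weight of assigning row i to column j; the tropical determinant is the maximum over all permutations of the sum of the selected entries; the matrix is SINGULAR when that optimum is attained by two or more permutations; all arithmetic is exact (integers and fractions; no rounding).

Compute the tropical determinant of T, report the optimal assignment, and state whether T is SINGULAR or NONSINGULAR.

σ = (1, 2, 3, 4): 21 + (-7) + 27 + (-3) = 38
σ = (1, 2, 4, 3): 21 + (-7) + 17 + 25 = 56
σ = (1, 3, 2, 4): 21 + 24 + 24 + (-3) = 66
σ = (1, 3, 4, 2): 21 + 24 + 17 + (-2) = 60
σ = (1, 4, 2, 3): 21 + 30 + 24 + 25 = 100
σ = (1, 4, 3, 2): 21 + 30 + 27 + (-2) = 76
σ = (2, 1, 3, 4): 18 + (-7) + 27 + (-3) = 35
σ = (2, 1, 4, 3): 18 + (-7) + 17 + 25 = 53
σ = (2, 3, 1, 4): 18 + 24 + (-1) + (-3) = 38
σ = (2, 3, 4, 1): 18 + 24 + 17 + 5 = 64
σ = (2, 4, 1, 3): 18 + 30 + (-1) + 25 = 72
σ = (2, 4, 3, 1): 18 + 30 + 27 + 5 = 80
σ = (3, 1, 2, 4): 16 + (-7) + 24 + (-3) = 30
σ = (3, 1, 4, 2): 16 + (-7) + 17 + (-2) = 24
σ = (3, 2, 1, 4): 16 + (-7) + (-1) + (-3) = 5
σ = (3, 2, 4, 1): 16 + (-7) + 17 + 5 = 31
σ = (3, 4, 1, 2): 16 + 30 + (-1) + (-2) = 43
σ = (3, 4, 2, 1): 16 + 30 + 24 + 5 = 75
σ = (4, 1, 2, 3): (-2) + (-7) + 24 + 25 = 40
σ = (4, 1, 3, 2): (-2) + (-7) + 27 + (-2) = 16
σ = (4, 2, 1, 3): (-2) + (-7) + (-1) + 25 = 15
σ = (4, 2, 3, 1): (-2) + (-7) + 27 + 5 = 23
σ = (4, 3, 1, 2): (-2) + 24 + (-1) + (-2) = 19
σ = (4, 3, 2, 1): (-2) + 24 + 24 + 5 = 51
Optimal value attained by: σ = (1, 4, 2, 3).
Answer: det⊕(T) = 100; verdict: NONSINGULAR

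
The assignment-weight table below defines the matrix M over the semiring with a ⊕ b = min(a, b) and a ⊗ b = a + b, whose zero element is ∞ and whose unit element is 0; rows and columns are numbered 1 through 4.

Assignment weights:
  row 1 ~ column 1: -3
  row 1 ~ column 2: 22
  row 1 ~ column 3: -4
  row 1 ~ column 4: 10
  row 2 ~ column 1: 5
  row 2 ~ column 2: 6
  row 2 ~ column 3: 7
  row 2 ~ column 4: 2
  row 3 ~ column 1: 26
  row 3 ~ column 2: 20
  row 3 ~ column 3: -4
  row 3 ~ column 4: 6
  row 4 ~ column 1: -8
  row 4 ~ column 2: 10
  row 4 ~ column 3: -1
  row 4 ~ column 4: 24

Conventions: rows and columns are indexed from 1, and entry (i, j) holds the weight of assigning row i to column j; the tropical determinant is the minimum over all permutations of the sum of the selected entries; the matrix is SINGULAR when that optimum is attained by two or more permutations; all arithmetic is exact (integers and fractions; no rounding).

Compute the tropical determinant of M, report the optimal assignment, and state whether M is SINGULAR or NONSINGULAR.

σ = (1, 2, 3, 4): (-3) + 6 + (-4) + 24 = 23
σ = (1, 2, 4, 3): (-3) + 6 + 6 + (-1) = 8
σ = (1, 3, 2, 4): (-3) + 7 + 20 + 24 = 48
σ = (1, 3, 4, 2): (-3) + 7 + 6 + 10 = 20
σ = (1, 4, 2, 3): (-3) + 2 + 20 + (-1) = 18
σ = (1, 4, 3, 2): (-3) + 2 + (-4) + 10 = 5
σ = (2, 1, 3, 4): 22 + 5 + (-4) + 24 = 47
σ = (2, 1, 4, 3): 22 + 5 + 6 + (-1) = 32
σ = (2, 3, 1, 4): 22 + 7 + 26 + 24 = 79
σ = (2, 3, 4, 1): 22 + 7 + 6 + (-8) = 27
σ = (2, 4, 1, 3): 22 + 2 + 26 + (-1) = 49
σ = (2, 4, 3, 1): 22 + 2 + (-4) + (-8) = 12
σ = (3, 1, 2, 4): (-4) + 5 + 20 + 24 = 45
σ = (3, 1, 4, 2): (-4) + 5 + 6 + 10 = 17
σ = (3, 2, 1, 4): (-4) + 6 + 26 + 24 = 52
σ = (3, 2, 4, 1): (-4) + 6 + 6 + (-8) = 0
σ = (3, 4, 1, 2): (-4) + 2 + 26 + 10 = 34
σ = (3, 4, 2, 1): (-4) + 2 + 20 + (-8) = 10
σ = (4, 1, 2, 3): 10 + 5 + 20 + (-1) = 34
σ = (4, 1, 3, 2): 10 + 5 + (-4) + 10 = 21
σ = (4, 2, 1, 3): 10 + 6 + 26 + (-1) = 41
σ = (4, 2, 3, 1): 10 + 6 + (-4) + (-8) = 4
σ = (4, 3, 1, 2): 10 + 7 + 26 + 10 = 53
σ = (4, 3, 2, 1): 10 + 7 + 20 + (-8) = 29
Optimal value attained by: σ = (3, 2, 4, 1).
Answer: det⊕(M) = 0; verdict: NONSINGULAR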